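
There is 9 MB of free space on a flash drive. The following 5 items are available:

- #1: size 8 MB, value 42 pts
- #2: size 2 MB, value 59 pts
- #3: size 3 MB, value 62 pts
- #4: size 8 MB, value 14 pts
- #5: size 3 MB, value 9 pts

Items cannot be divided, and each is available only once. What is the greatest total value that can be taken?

This is a 0/1 knapsack; check combinations near the capacity.
- #2+#3+#5: size 2+3+3=8, value 59+62+9=130
- #2+#3: size 2+3=5, value 59+62=121
- #3+#5: size 3+3=6, value 62+9=71
Best: 130 pts.

130 pts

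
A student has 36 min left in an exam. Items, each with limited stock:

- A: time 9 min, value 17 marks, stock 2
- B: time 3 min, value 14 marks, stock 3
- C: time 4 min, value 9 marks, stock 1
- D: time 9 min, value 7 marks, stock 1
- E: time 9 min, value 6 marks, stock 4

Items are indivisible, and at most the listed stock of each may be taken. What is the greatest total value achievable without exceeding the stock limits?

85 marks

Best selections within time 36 and stock limits:
- 2×A + 3×B + 1×C: time 31, value 85
- 2×A + 3×B + 1×D: time 36, value 83
- 2×A + 3×B + 1×E: time 36, value 82
- 2×A + 3×B: time 27, value 76
Best: 85 marks.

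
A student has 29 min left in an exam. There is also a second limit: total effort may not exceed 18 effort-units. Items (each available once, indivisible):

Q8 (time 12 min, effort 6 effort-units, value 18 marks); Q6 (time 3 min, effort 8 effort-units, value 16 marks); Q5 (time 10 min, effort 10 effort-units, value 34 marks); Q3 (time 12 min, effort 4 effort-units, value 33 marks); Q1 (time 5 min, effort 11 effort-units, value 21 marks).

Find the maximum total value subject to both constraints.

Feasible sets respecting both limits:
- Q8+Q6+Q3: time 27, effort 18, value 67
- Q5+Q3: time 22, effort 14, value 67
- Q3+Q1: time 17, effort 15, value 54
- Q8+Q5: time 22, effort 16, value 52
Best: 67 marks.

67 marks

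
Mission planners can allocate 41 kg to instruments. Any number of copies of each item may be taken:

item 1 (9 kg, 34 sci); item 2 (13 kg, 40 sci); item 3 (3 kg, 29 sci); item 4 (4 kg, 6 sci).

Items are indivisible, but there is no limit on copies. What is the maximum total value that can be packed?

Best value-per-unit is item 3 at 29/3, and filling with it alone uses mass 13×3=39. No mix of the others beats 13×29 = 377.

377 sci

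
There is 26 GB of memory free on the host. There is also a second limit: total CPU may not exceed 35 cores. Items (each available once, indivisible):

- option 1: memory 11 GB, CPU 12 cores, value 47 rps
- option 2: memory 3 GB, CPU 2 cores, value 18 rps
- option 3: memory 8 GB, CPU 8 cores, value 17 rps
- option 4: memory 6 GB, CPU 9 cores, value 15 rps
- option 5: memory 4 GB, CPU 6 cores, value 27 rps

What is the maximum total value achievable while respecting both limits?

109 rps

Feasible sets respecting both limits:
- option 1+option 2+option 3+option 5: memory 26, CPU 28, value 109
- option 1+option 2+option 4+option 5: memory 24, CPU 29, value 107
- option 1+option 2+option 5: memory 18, CPU 20, value 92
Best: 109 rps.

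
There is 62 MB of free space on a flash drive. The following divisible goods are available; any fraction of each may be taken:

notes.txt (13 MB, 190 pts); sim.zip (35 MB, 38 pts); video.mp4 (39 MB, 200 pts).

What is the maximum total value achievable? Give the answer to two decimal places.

400.86

Take in order of value per unit:
- notes.txt (190/13 per unit): all 13 → value 190, running total 190.00
- video.mp4 (200/39 per unit): all 39 → value 200, running total 390.00
- sim.zip (38/35 per unit): 10 of 35 → value 10×38/35 = 10.8571, running total 400.86
Total 400.86.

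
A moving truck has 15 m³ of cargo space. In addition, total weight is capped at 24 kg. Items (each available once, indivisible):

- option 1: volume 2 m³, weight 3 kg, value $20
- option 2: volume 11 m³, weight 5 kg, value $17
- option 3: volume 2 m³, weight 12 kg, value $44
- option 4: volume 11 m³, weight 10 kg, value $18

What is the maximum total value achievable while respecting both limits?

Feasible sets respecting both limits:
- option 1+option 2+option 3: volume 15, weight 20, value 81
- option 1+option 3: volume 4, weight 15, value 64
- option 3+option 4: volume 13, weight 22, value 62
Best: $81.

$81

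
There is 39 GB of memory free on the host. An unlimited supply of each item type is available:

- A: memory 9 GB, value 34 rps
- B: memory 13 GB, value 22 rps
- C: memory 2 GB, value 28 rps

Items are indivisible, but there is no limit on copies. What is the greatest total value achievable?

532 rps

Best value-per-unit is C at 28/2, and filling with it alone uses memory 19×2=38. No mix of the others beats 19×28 = 532.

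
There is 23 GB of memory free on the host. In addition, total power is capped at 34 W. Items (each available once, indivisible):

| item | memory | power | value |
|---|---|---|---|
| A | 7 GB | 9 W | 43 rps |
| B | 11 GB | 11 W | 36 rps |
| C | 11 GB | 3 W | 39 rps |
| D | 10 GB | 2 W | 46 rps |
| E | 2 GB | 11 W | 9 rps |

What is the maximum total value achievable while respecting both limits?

98 rps

Feasible sets respecting both limits:
- A+D+E: memory 19, power 22, value 98
- C+D+E: memory 23, power 16, value 94
- A+C+E: memory 20, power 23, value 91
Best: 98 rps.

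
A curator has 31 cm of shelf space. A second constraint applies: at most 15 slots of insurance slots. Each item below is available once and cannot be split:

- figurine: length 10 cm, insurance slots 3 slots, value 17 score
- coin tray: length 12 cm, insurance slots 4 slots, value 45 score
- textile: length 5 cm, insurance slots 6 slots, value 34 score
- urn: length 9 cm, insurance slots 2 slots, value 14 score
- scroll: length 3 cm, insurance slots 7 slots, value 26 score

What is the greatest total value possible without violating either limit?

Feasible sets respecting both limits:
- figurine+coin tray+textile: length 27, insurance slots 13, value 96
- coin tray+textile+urn: length 26, insurance slots 12, value 93
- figurine+coin tray+scroll: length 25, insurance slots 14, value 88
Best: 96 score.

96 score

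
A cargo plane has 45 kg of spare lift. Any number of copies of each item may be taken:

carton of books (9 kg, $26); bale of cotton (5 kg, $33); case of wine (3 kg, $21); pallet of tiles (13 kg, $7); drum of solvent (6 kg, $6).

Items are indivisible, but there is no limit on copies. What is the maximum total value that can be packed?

Best value-per-unit is case of wine at 21/3, and filling with it alone uses weight 15×3=45. No mix of the others beats 15×21 = 315.

$315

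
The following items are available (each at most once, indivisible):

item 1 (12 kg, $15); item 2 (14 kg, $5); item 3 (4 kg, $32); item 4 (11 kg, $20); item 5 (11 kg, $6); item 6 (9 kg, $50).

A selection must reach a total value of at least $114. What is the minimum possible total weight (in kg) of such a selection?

Subsets with value ≥ 114, sorted by total weight:
- item 1+item 3+item 4+item 6: weight 36, value 117
- item 1+item 3+item 4+item 5+item 6: weight 47, value 123
- item 1+item 2+item 3+item 4+item 6: weight 50, value 122
Minimum weight: 36 kg.

36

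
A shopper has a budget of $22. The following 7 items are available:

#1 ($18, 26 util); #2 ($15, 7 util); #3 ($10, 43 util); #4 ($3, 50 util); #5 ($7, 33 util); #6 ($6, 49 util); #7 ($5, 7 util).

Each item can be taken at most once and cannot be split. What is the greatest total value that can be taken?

142 util

Check high-value combinations within $22:
- #3+#4+#6: cost 10+3+6=19, value 43+50+49=142
- #4+#5+#6+#7: cost 3+7+6+5=21, value 50+33+49+7=139
- #4+#5+#6: cost 3+7+6=16, value 50+33+49=132
- #3+#4+#5: cost 10+3+7=20, value 43+50+33=126
Best: 142 util.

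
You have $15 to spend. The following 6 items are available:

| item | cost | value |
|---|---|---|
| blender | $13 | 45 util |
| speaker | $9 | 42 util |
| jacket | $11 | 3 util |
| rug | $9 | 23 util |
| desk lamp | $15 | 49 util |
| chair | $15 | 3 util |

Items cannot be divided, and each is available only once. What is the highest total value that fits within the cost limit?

Check high-value combinations within $15:
- desk lamp: cost 15, value 49
- blender: cost 13, value 45
- speaker: cost 9, value 42
Best: 49 util.

49 util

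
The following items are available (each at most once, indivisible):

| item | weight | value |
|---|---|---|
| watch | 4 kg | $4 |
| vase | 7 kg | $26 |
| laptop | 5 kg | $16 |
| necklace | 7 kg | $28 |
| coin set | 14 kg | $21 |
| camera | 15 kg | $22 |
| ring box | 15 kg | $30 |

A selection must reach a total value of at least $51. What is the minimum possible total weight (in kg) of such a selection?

14

Subsets with value ≥ 51, sorted by total weight:
- vase+necklace: weight 14, value 54
- watch+vase+necklace: weight 18, value 58
- vase+laptop+necklace: weight 19, value 70
Minimum weight: 14 kg.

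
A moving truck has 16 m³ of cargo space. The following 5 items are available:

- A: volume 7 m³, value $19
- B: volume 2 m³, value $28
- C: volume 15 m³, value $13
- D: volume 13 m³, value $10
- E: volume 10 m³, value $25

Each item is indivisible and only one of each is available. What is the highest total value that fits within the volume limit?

$53

Check high-value combinations within 16 m³:
- B+E: volume 2+10=12, value 28+25=53
- A+B: volume 7+2=9, value 19+28=47
- B+D: volume 2+13=15, value 28+10=38
- B: volume 2, value 28
Best: $53.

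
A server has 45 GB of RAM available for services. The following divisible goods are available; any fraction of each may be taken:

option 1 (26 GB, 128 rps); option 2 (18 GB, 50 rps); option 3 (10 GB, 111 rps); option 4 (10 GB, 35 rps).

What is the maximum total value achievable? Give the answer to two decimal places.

270.50

Take in order of value per unit:
- option 3 (111/10 per unit): all 10 → value 111, running total 111.00
- option 1 (128/26 per unit): all 26 → value 128, running total 239.00
- option 4 (35/10 per unit): 9 of 10 → value 9×35/10 = 31.5000, running total 270.50
Total 270.50.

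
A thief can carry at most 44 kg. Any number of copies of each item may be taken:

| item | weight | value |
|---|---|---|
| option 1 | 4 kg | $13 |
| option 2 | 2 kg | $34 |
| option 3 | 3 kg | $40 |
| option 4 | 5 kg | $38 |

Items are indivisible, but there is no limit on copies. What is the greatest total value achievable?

$748

Best value-per-unit is option 2 at 34/2, and filling with it alone uses weight 22×2=44. No mix of the others beats 22×34 = 748.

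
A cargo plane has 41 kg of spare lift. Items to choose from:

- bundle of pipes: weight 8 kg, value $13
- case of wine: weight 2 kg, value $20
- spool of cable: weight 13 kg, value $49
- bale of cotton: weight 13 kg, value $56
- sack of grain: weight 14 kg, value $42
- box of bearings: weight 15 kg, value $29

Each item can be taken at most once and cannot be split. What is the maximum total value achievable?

$147

This is a 0/1 knapsack; check combinations near the capacity.
- spool of cable+bale of cotton+sack of grain: weight 13+13+14=40, value 49+56+42=147
- bundle of pipes+case of wine+spool of cable+bale of cotton: weight 8+2+13+13=36, value 13+20+49+56=138
- spool of cable+bale of cotton+box of bearings: weight 13+13+15=41, value 49+56+29=134
- bundle of pipes+case of wine+bale of cotton+sack of grain: weight 8+2+13+14=37, value 13+20+56+42=131
Best: $147.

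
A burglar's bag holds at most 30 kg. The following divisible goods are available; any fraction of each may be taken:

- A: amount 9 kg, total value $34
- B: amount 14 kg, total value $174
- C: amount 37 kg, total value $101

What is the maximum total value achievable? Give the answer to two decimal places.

Take in order of value per unit:
- B (174/14 per unit): all 14 → value 174, running total 174.00
- A (34/9 per unit): all 9 → value 34, running total 208.00
- C (101/37 per unit): 7 of 37 → value 7×101/37 = 19.1081, running total 227.11
Total 227.11.

227.11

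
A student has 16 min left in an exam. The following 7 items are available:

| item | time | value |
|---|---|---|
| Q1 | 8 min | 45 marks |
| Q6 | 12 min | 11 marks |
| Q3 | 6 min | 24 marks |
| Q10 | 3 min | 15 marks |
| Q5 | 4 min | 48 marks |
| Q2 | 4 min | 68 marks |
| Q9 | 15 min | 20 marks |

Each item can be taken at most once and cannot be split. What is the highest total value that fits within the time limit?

Check high-value combinations within 16 min:
- Q1+Q5+Q2: time 8+4+4=16, value 45+48+68=161
- Q3+Q5+Q2: time 6+4+4=14, value 24+48+68=140
- Q10+Q5+Q2: time 3+4+4=11, value 15+48+68=131
- Q1+Q10+Q2: time 8+3+4=15, value 45+15+68=128
Best: 161 marks.

161 marks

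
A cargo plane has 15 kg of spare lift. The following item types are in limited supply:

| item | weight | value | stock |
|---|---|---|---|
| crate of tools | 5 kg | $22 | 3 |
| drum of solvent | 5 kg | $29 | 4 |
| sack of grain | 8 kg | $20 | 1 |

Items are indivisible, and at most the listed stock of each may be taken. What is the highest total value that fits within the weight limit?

Best selections within weight 15 and stock limits:
- 3×drum of solvent: weight 15, value 87
- 1×crate of tools + 2×drum of solvent: weight 15, value 80
- 2×crate of tools + 1×drum of solvent: weight 15, value 73
Best: $87.

$87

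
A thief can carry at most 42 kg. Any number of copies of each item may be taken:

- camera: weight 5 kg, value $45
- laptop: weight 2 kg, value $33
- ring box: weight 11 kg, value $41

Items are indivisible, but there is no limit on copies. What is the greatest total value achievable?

Best value-per-unit is laptop at 33/2, and filling with it alone uses weight 21×2=42. No mix of the others beats 21×33 = 693.

$693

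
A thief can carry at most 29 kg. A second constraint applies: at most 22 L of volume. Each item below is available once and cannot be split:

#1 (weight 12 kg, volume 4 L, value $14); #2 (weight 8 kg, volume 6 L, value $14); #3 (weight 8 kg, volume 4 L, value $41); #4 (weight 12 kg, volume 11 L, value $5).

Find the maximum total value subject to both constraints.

Feasible sets respecting both limits:
- #1+#2+#3: weight 28, volume 14, value 69
- #2+#3+#4: weight 28, volume 21, value 60
- #1+#3: weight 20, volume 8, value 55
Best: $69.

$69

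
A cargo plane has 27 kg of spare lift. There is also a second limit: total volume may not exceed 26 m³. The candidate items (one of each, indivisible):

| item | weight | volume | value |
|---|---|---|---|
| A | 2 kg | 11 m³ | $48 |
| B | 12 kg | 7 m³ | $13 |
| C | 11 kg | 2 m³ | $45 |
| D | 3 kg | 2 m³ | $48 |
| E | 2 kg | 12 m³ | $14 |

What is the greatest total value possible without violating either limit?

$141

Feasible sets respecting both limits:
- A+C+D: weight 16, volume 15, value 141
- A+D+E: weight 7, volume 25, value 110
- A+B+D: weight 17, volume 20, value 109
- A+C+E: weight 15, volume 25, value 107
Best: $141.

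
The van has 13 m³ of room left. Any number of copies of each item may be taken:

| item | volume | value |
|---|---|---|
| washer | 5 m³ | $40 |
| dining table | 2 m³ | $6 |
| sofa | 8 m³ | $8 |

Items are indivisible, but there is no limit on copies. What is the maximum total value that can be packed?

$86

Best value-per-unit is washer at 40/5; filling with it alone gives 2×40 = 80.
Optimal mix: 2×washer + 1×dining table → volume 12, value 86.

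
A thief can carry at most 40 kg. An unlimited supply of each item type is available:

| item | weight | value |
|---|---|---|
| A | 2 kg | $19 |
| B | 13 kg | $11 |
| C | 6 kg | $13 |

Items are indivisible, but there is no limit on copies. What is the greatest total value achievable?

Best value-per-unit is A at 19/2, and filling with it alone uses weight 20×2=40. No mix of the others beats 20×19 = 380.

$380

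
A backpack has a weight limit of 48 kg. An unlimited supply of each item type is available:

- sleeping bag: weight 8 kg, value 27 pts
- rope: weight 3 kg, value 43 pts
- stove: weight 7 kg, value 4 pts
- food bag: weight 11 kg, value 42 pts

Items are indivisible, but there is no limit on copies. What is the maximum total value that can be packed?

Best value-per-unit is rope at 43/3, and filling with it alone uses weight 16×3=48. No mix of the others beats 16×43 = 688.

688 pts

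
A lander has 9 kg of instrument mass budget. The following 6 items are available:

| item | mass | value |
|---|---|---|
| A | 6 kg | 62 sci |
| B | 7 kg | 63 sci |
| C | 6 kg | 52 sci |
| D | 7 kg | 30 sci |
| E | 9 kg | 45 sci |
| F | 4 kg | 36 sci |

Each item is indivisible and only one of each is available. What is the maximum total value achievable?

63 sci

Check high-value combinations within 9 kg:
- B: mass 7, value 63
- A: mass 6, value 62
- C: mass 6, value 52
- E: mass 9, value 45
- F: mass 4, value 36
Best: 63 sci.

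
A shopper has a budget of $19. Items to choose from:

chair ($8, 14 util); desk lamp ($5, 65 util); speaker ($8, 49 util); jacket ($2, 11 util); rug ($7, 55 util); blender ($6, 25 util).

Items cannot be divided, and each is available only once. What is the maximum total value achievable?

Check high-value combinations within $19:
- desk lamp+rug+blender: cost 5+7+6=18, value 65+55+25=145
- desk lamp+speaker+blender: cost 5+8+6=19, value 65+49+25=139
- desk lamp+jacket+rug: cost 5+2+7=14, value 65+11+55=131
Best: 145 util.

145 util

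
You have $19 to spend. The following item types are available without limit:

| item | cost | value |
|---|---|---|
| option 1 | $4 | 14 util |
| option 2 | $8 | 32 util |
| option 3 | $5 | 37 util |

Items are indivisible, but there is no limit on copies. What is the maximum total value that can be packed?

125 util

Best value-per-unit is option 3 at 37/5; filling with it alone gives 3×37 = 111.
Optimal mix: 1×option 1 + 3×option 3 → cost 19, value 125.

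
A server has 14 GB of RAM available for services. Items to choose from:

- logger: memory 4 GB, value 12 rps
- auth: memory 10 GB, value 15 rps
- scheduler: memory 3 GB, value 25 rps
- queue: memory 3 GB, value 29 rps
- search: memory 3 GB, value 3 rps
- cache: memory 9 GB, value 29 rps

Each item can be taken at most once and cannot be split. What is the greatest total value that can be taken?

This is a 0/1 knapsack; check combinations near the capacity.
- logger+scheduler+queue+search: memory 4+3+3+3=13, value 12+25+29+3=69
- logger+scheduler+queue: memory 4+3+3=10, value 12+25+29=66
- queue+cache: memory 3+9=12, value 29+29=58
Best: 69 rps.

69 rps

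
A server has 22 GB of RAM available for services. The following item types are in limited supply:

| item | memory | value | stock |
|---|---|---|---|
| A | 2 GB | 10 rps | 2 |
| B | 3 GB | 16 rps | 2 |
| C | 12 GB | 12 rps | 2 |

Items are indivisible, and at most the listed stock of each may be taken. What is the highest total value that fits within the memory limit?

64 rps

Best selections within memory 22 and stock limits:
- 2×A + 2×B + 1×C: memory 22, value 64
- 1×A + 2×B + 1×C: memory 20, value 54
- 2×A + 2×B: memory 10, value 52
- 2×A + 1×B + 1×C: memory 19, value 48
Best: 64 rps.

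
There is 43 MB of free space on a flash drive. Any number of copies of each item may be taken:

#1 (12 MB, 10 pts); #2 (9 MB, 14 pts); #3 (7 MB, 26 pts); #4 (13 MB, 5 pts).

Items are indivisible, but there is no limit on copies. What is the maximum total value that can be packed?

156 pts

Best value-per-unit is #3 at 26/7, and filling with it alone uses size 6×7=42. No mix of the others beats 6×26 = 156.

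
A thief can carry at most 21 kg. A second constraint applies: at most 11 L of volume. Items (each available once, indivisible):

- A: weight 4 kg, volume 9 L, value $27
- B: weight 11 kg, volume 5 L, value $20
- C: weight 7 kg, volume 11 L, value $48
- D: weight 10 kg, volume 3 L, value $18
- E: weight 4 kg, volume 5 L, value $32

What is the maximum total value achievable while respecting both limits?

$52

Feasible sets respecting both limits:
- B+E: weight 15, volume 10, value 52
- D+E: weight 14, volume 8, value 50
- C: weight 7, volume 11, value 48
Best: $52.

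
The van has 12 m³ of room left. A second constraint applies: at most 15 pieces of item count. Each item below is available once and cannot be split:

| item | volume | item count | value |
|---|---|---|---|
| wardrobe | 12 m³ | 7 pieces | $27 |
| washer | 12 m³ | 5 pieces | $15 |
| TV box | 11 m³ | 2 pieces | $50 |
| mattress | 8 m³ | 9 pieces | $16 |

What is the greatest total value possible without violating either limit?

$50

Feasible sets respecting both limits:
- TV box: volume 11, item count 2, value 50
- wardrobe: volume 12, item count 7, value 27
- mattress: volume 8, item count 9, value 16
- washer: volume 12, item count 5, value 15
Best: $50.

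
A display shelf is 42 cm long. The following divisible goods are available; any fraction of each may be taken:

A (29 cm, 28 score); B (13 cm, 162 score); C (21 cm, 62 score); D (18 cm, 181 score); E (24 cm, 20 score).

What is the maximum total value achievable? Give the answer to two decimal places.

Take in order of value per unit:
- B (162/13 per unit): all 13 → value 162, running total 162.00
- D (181/18 per unit): all 18 → value 181, running total 343.00
- C (62/21 per unit): 11 of 21 → value 11×62/21 = 32.4762, running total 375.48
Total 375.48.

375.48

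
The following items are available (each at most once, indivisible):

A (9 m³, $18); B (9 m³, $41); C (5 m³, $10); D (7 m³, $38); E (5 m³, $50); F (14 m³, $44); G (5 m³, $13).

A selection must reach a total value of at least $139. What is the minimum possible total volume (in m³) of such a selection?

Subsets with value ≥ 139, sorted by total volume:
- B+D+E+G: volume 26, value 142
- B+C+D+E: volume 26, value 139
- A+B+D+E: volume 30, value 147
- B+C+D+E+G: volume 31, value 152
Minimum volume: 26 m³.

26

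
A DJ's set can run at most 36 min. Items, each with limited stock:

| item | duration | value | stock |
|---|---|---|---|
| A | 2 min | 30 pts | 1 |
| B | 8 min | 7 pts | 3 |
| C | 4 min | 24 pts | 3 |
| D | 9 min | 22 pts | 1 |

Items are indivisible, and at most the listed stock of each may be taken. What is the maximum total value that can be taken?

131 pts

Best selections within duration 36 and stock limits:
- 1×A + 1×B + 3×C + 1×D: duration 31, value 131
- 1×A + 3×C + 1×D: duration 23, value 124
- 1×A + 2×B + 3×C: duration 30, value 116
- 1×A + 2×B + 2×C + 1×D: duration 35, value 114
Best: 131 pts.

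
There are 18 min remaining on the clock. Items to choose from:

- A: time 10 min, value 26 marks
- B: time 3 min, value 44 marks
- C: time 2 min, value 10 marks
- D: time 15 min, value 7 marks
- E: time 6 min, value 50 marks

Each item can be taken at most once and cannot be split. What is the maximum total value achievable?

Check high-value combinations within 18 min:
- B+C+E: time 3+2+6=11, value 44+10+50=104
- B+E: time 3+6=9, value 44+50=94
- A+C+E: time 10+2+6=18, value 26+10+50=86
- A+B+C: time 10+3+2=15, value 26+44+10=80
- A+E: time 10+6=16, value 26+50=76
Best: 104 marks.

104 marks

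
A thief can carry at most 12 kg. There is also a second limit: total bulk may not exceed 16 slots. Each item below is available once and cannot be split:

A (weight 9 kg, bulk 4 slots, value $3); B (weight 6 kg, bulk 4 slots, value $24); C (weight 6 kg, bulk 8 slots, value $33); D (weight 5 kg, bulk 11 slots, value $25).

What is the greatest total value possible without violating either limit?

$57

Feasible sets respecting both limits:
- B+C: weight 12, bulk 12, value 57
- B+D: weight 11, bulk 15, value 49
- C: weight 6, bulk 8, value 33
- D: weight 5, bulk 11, value 25
Best: $57.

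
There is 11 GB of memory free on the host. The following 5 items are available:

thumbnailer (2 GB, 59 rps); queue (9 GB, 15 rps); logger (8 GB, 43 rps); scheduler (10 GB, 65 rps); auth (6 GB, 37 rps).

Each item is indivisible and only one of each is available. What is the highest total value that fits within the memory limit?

102 rps

Check high-value combinations within 11 GB:
- thumbnailer+logger: memory 2+8=10, value 59+43=102
- thumbnailer+auth: memory 2+6=8, value 59+37=96
- thumbnailer+queue: memory 2+9=11, value 59+15=74
- scheduler: memory 10, value 65
Best: 102 rps.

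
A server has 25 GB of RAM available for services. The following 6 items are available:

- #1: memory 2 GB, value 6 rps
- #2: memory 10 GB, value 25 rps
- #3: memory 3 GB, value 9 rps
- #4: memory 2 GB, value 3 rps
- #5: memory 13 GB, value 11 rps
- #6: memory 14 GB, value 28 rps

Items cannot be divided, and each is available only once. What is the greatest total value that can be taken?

This is a 0/1 knapsack; check combinations near the capacity.
- #2+#6: memory 10+14=24, value 25+28=53
- #1+#3+#4+#6: memory 2+3+2+14=21, value 6+9+3+28=46
- #1+#2+#3+#4: memory 2+10+3+2=17, value 6+25+9+3=43
Best: 53 rps.

53 rps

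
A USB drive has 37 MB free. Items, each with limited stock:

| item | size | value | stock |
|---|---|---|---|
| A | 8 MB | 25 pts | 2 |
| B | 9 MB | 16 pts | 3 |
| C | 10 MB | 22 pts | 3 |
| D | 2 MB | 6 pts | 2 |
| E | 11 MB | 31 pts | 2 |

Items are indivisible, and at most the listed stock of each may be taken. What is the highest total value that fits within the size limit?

Top feasible selections:
- 2×A + 1×C + 1×E: size 37, value 103
- 1×A + 2×D + 2×E: size 34, value 99
- 2×A + 1×B + 1×E: size 36, value 97
Best: 103 pts.

103 pts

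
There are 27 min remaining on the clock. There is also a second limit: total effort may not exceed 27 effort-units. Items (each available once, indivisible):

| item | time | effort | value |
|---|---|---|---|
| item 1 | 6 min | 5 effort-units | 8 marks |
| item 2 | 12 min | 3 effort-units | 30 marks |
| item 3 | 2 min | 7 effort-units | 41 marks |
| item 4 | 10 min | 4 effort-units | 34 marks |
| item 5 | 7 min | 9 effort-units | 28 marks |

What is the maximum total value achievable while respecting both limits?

111 marks

Feasible sets respecting both limits:
- item 1+item 3+item 4+item 5: time 25, effort 25, value 111
- item 1+item 2+item 3+item 5: time 27, effort 24, value 107
- item 2+item 3+item 4: time 24, effort 14, value 105
Best: 111 marks.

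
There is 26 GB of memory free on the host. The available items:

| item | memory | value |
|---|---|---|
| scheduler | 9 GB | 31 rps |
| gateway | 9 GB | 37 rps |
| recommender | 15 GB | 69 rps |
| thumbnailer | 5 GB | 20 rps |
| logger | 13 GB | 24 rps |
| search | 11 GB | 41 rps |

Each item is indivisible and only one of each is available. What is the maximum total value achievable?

110 rps

This is a 0/1 knapsack; check combinations near the capacity.
- recommender+search: memory 15+11=26, value 69+41=110
- gateway+recommender: memory 9+15=24, value 37+69=106
- scheduler+recommender: memory 9+15=24, value 31+69=100
- gateway+thumbnailer+search: memory 9+5+11=25, value 37+20+41=98
- scheduler+thumbnailer+search: memory 9+5+11=25, value 31+20+41=92
Best: 110 rps.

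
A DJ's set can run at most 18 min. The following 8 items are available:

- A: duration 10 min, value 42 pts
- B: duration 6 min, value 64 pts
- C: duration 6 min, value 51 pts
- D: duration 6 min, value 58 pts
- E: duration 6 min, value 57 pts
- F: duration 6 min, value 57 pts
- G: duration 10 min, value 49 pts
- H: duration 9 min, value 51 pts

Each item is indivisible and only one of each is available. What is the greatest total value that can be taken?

179 pts

Check high-value combinations within 18 min:
- B+D+E: duration 6+6+6=18, value 64+58+57=179
- B+D+F: duration 6+6+6=18, value 64+58+57=179
- B+E+F: duration 6+6+6=18, value 64+57+57=178
Best: 179 pts.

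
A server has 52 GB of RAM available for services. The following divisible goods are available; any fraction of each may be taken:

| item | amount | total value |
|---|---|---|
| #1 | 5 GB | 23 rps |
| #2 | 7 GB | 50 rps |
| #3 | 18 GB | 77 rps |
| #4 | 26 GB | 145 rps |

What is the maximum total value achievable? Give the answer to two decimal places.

277.89

Take in order of value per unit:
- #2 (50/7 per unit): all 7 → value 50, running total 50.00
- #4 (145/26 per unit): all 26 → value 145, running total 195.00
- #1 (23/5 per unit): all 5 → value 23, running total 218.00
- #3 (77/18 per unit): 14 of 18 → value 14×77/18 = 59.8889, running total 277.89
Total 277.89.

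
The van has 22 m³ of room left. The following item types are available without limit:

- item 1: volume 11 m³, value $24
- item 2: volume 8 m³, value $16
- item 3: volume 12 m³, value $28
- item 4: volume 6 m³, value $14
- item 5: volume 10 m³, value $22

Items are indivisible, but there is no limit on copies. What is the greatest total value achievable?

$50

Best value-per-unit is item 3 at 28/12; filling with it alone gives 1×28 = 28.
Optimal mix: 1×item 3 + 1×item 5 → volume 22, value 50.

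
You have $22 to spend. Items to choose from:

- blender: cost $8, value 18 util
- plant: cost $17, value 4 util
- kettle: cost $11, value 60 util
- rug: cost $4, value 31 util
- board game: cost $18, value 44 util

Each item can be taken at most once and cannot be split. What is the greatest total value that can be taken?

Check high-value combinations within $22:
- kettle+rug: cost 11+4=15, value 60+31=91
- blender+kettle: cost 8+11=19, value 18+60=78
- rug+board game: cost 4+18=22, value 31+44=75
- kettle: cost 11, value 60
Best: 91 util.

91 util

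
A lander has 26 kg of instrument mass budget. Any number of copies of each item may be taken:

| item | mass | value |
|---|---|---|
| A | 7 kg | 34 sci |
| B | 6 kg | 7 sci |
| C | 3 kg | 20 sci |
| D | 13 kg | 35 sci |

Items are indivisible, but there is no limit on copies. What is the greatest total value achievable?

160 sci

Best value-per-unit is C at 20/3, and filling with it alone uses mass 8×3=24. No mix of the others beats 8×20 = 160.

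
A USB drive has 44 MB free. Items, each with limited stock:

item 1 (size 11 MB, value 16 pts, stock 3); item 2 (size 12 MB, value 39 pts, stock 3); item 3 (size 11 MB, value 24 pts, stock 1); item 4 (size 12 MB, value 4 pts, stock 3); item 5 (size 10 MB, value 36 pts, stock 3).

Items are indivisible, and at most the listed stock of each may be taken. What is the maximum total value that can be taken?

150 pts

Top feasible selections:
- 2×item 2 + 2×item 5: size 44, value 150
- 1×item 2 + 3×item 5: size 42, value 147
- 1×item 2 + 1×item 3 + 2×item 5: size 43, value 135
- 1×item 3 + 3×item 5: size 41, value 132
Best: 150 pts.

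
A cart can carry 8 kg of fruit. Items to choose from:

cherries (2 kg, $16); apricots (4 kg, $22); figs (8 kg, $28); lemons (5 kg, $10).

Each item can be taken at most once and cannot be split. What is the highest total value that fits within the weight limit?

$38

Check high-value combinations within 8 kg:
- cherries+apricots: weight 2+4=6, value 16+22=38
- figs: weight 8, value 28
- cherries+lemons: weight 2+5=7, value 16+10=26
- apricots: weight 4, value 22
Best: $38.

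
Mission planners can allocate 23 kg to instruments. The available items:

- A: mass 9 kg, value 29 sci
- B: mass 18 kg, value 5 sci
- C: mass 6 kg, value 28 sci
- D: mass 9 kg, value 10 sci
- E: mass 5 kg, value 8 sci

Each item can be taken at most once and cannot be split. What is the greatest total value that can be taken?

65 sci

Check high-value combinations within 23 kg:
- A+C+E: mass 9+6+5=20, value 29+28+8=65
- A+C: mass 9+6=15, value 29+28=57
- A+D+E: mass 9+9+5=23, value 29+10+8=47
- C+D+E: mass 6+9+5=20, value 28+10+8=46
Best: 65 sci.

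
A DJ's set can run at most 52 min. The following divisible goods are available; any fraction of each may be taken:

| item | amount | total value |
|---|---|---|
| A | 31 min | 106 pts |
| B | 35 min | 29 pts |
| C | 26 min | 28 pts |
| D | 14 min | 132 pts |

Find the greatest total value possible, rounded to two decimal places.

245.54

Take in order of value per unit:
- D (132/14 per unit): all 14 → value 132, running total 132.00
- A (106/31 per unit): all 31 → value 106, running total 238.00
- C (28/26 per unit): 7 of 26 → value 7×28/26 = 7.5385, running total 245.54
Total 245.54.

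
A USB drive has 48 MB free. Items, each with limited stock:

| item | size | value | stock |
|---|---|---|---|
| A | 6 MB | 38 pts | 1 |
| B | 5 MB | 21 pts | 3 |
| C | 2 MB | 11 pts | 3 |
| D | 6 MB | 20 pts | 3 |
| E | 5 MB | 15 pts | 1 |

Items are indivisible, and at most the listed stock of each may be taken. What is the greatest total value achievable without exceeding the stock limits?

Top feasible selections:
- 1×A + 3×B + 2×C + 3×D + 1×E: size 48, value 198
- 1×A + 3×B + 3×C + 3×D: size 45, value 194
- 1×A + 3×B + 3×C + 2×D + 1×E: size 44, value 189
- 1×A + 2×B + 3×C + 3×D + 1×E: size 45, value 188
Best: 198 pts.

198 pts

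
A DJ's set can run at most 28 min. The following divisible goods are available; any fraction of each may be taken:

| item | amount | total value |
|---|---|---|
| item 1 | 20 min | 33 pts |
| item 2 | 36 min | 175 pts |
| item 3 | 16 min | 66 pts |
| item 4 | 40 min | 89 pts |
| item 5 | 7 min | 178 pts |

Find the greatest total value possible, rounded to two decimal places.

280.08

Take in order of value per unit:
- item 5 (178/7 per unit): all 7 → value 178, running total 178.00
- item 2 (175/36 per unit): 21 of 36 → value 21×175/36 = 102.0833, running total 280.08
Total 280.08.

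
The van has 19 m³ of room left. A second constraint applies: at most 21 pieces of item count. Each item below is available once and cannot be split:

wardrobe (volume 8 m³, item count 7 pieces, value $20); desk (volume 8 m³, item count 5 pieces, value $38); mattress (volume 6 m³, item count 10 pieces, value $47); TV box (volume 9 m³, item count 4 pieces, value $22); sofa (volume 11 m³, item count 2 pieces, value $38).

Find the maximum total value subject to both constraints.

$85

Feasible sets respecting both limits:
- desk+mattress: volume 14, item count 15, value 85
- mattress+sofa: volume 17, item count 12, value 85
- desk+sofa: volume 19, item count 7, value 76
Best: $85.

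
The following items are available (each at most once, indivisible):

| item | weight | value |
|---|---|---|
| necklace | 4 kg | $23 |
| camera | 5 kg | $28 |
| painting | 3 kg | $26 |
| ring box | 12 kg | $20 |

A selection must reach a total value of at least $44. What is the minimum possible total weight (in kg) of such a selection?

7

Subsets with value ≥ 44, sorted by total weight:
- necklace+painting: weight 7, value 49
- camera+painting: weight 8, value 54
- necklace+camera: weight 9, value 51
- necklace+camera+painting: weight 12, value 77
Minimum weight: 7 kg.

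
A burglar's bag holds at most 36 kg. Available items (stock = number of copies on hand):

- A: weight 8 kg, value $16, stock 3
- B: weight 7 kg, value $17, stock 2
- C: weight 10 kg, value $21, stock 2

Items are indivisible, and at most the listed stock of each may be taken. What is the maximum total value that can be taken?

Top feasible selections:
- 2×B + 2×C: weight 34, value 76
- 1×A + 1×B + 2×C: weight 35, value 75
Best: $76.

$76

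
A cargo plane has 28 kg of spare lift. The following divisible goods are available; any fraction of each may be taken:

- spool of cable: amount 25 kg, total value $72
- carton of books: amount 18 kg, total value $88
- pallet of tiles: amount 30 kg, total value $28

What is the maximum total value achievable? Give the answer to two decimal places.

116.80

Take in order of value per unit:
- carton of books (88/18 per unit): all 18 → value 88, running total 88.00
- spool of cable (72/25 per unit): 10 of 25 → value 10×72/25 = 28.8000, running total 116.80
Total 116.80.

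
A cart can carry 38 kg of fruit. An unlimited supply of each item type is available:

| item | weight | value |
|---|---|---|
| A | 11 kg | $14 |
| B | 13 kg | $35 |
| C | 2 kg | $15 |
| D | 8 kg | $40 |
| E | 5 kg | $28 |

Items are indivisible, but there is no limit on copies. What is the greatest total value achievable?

Best value-per-unit is C at 15/2, and filling with it alone uses weight 19×2=38. No mix of the others beats 19×15 = 285.

$285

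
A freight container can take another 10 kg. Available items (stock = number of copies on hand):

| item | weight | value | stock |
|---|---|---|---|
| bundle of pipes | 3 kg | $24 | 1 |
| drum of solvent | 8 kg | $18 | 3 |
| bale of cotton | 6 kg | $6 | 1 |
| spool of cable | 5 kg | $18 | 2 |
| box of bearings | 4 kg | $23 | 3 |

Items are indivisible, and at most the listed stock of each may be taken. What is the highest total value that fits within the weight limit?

$47

Best selections within weight 10 and stock limits:
- 1×bundle of pipes + 1×box of bearings: weight 7, value 47
- 2×box of bearings: weight 8, value 46
- 1×bundle of pipes + 1×spool of cable: weight 8, value 42
- 1×spool of cable + 1×box of bearings: weight 9, value 41
Best: $47.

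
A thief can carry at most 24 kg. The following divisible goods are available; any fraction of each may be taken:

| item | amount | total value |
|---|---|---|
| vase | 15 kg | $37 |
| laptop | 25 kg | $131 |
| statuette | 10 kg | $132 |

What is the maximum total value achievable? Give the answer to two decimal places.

205.36

Take in order of value per unit:
- statuette (132/10 per unit): all 10 → value 132, running total 132.00
- laptop (131/25 per unit): 14 of 25 → value 14×131/25 = 73.3600, running total 205.36
Total 205.36.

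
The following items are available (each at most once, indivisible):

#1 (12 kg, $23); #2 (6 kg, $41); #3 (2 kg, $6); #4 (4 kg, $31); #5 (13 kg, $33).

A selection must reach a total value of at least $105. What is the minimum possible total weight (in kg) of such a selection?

Subsets with value ≥ 105, sorted by total weight:
- #2+#4+#5: weight 23, value 105
- #2+#3+#4+#5: weight 25, value 111
- #1+#2+#4+#5: weight 35, value 128
Minimum weight: 23 kg.

23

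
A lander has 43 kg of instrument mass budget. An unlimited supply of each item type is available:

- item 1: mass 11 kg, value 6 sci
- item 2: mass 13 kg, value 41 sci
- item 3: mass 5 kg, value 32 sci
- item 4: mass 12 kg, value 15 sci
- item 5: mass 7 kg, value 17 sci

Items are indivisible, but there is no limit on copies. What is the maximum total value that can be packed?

256 sci

Best value-per-unit is item 3 at 32/5, and filling with it alone uses mass 8×5=40. No mix of the others beats 8×32 = 256.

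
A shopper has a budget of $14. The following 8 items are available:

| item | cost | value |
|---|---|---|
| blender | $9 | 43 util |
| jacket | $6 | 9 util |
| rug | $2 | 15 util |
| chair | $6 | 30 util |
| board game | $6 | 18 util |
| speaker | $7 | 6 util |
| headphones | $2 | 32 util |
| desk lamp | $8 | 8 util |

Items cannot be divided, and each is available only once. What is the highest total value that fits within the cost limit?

Check high-value combinations within $14:
- blender+rug+headphones: cost 9+2+2=13, value 43+15+32=90
- chair+board game+headphones: cost 6+6+2=14, value 30+18+32=80
- rug+chair+headphones: cost 2+6+2=10, value 15+30+32=77
Best: 90 util.

90 util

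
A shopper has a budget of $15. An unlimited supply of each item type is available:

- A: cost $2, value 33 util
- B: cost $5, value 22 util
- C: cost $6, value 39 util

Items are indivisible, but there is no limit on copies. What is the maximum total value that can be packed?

Best value-per-unit is A at 33/2, and filling with it alone uses cost 7×2=14. No mix of the others beats 7×33 = 231.

231 util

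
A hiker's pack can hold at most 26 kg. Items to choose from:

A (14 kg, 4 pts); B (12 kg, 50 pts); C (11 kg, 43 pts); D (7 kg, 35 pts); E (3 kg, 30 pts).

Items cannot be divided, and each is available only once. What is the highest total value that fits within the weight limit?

This is a 0/1 knapsack; check combinations near the capacity.
- B+C+E: weight 12+11+3=26, value 50+43+30=123
- B+D+E: weight 12+7+3=22, value 50+35+30=115
- C+D+E: weight 11+7+3=21, value 43+35+30=108
- B+C: weight 12+11=23, value 50+43=93
Best: 123 pts.

123 pts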